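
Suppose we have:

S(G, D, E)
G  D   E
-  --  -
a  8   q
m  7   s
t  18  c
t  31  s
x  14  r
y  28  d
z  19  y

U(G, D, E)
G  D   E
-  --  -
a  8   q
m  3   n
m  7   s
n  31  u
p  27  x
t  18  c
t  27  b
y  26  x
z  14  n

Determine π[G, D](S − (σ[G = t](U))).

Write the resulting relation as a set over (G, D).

Selection G = t: {(t, 18, c), (t, 27, b)}
Taking the difference: {(a, 8, q), (m, 7, s), (t, 31, s), (x, 14, r), (y, 28, d), (z, 19, y)}
π[G, D]: project onto (G, D) → {(a, 8), (m, 7), (t, 31), (x, 14), (y, 28), (z, 19)}

{(a, 8), (m, 7), (t, 31), (x, 14), (y, 28), (z, 19)}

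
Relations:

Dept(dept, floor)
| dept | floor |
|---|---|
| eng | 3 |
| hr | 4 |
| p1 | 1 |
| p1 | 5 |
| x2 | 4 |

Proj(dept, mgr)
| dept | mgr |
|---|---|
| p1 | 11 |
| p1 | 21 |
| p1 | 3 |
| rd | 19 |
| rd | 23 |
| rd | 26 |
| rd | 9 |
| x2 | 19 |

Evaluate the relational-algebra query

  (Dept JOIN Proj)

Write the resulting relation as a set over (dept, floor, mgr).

{(p1, 1, 11), (p1, 1, 21), (p1, 1, 3), (p1, 5, 11), (p1, 5, 21), (p1, 5, 3), (x2, 4, 19)}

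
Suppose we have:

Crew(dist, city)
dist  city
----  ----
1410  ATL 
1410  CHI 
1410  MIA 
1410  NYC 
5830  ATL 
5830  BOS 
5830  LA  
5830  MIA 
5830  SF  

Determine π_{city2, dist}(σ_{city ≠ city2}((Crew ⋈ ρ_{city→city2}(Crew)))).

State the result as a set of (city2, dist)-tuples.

ρ[city→city2]: schema becomes (dist, city2); tuples unchanged.
Crew ⋈ ρ_{city→city2}(Crew) (natural join on dist): {(1410, ATL, ATL), (1410, ATL, CHI), (1410, ATL, MIA), (1410, ATL, NYC), (1410, CHI, ATL), (1410, CHI, CHI), (1410, CHI, MIA), (1410, CHI, NYC), (1410, MIA, ATL), (1410, MIA, CHI), (1410, MIA, MIA), (1410, MIA, NYC), (1410, NYC, ATL), (1410, NYC, CHI), (1410, NYC, MIA), (1410, NYC, NYC), (5830, ATL, ATL), (5830, ATL, BOS), (5830, ATL, LA), (5830, ATL, MIA), (5830, ATL, SF), (5830, BOS, ATL), (5830, BOS, BOS), (5830, BOS, LA), (5830, BOS, MIA), (5830, BOS, SF), (5830, LA, ATL), (5830, LA, BOS), (5830, LA, LA), (5830, LA, MIA), (5830, LA, SF), (5830, MIA, ATL), (5830, MIA, BOS), (5830, MIA, LA), (5830, MIA, MIA), (5830, MIA, SF), (5830, SF, ATL), (5830, SF, BOS), (5830, SF, LA), (5830, SF, MIA), (5830, SF, SF)}
Filtering on city ≠ city2 leaves {(1410, ATL, CHI), (1410, ATL, MIA), (1410, ATL, NYC), (1410, CHI, ATL), (1410, CHI, MIA), (1410, CHI, NYC), (1410, MIA, ATL), (1410, MIA, CHI), (1410, MIA, NYC), (1410, NYC, ATL), (1410, NYC, CHI), (1410, NYC, MIA), (5830, ATL, BOS), (5830, ATL, LA), (5830, ATL, MIA), (5830, ATL, SF), (5830, BOS, ATL), (5830, BOS, LA), (5830, BOS, MIA), (5830, BOS, SF), (5830, LA, ATL), (5830, LA, BOS), (5830, LA, MIA), (5830, LA, SF), (5830, MIA, ATL), (5830, MIA, BOS), (5830, MIA, LA), (5830, MIA, SF), (5830, SF, ATL), (5830, SF, BOS), (5830, SF, LA), (5830, SF, MIA)}.
π_{city2, dist} gives {(ATL, 1410), (ATL, 5830), (BOS, 5830), (CHI, 1410), (LA, 5830), (MIA, 1410), (MIA, 5830), (NYC, 1410), (SF, 5830)} (23 duplicate(s) eliminated).

{(ATL, 1410), (ATL, 5830), (BOS, 5830), (CHI, 1410), (LA, 5830), (MIA, 1410), (MIA, 5830), (NYC, 1410), (SF, 5830)}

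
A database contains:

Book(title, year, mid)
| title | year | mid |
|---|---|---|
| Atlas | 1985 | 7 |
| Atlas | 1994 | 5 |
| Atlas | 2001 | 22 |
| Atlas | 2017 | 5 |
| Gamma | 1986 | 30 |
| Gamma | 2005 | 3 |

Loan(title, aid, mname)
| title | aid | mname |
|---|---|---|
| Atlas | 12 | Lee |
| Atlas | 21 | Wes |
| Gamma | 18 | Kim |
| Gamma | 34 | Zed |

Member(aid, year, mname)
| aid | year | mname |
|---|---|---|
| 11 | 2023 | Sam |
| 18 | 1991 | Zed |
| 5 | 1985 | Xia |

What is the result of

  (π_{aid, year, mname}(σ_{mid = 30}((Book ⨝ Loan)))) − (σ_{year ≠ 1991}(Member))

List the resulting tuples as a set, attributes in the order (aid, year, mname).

Joining Book and Loan on title yields {(Atlas, 1985, 7, 12, Lee), (Atlas, 1985, 7, 21, Wes), (Atlas, 1994, 5, 12, Lee), (Atlas, 1994, 5, 21, Wes), (Atlas, 2001, 22, 12, Lee), (Atlas, 2001, 22, 21, Wes), (Atlas, 2017, 5, 12, Lee), (Atlas, 2017, 5, 21, Wes), (Gamma, 1986, 30, 18, Kim), (Gamma, 1986, 30, 34, Zed), (Gamma, 2005, 3, 18, Kim), (Gamma, 2005, 3, 34, Zed)}.
σ[mid = 30]: keep tuples satisfying mid = 30 → {(Gamma, 1986, 30, 18, Kim), (Gamma, 1986, 30, 34, Zed)}
π_{aid, year, mname} gives {(18, 1986, Kim), (34, 1986, Zed)}.
σ[year ≠ 1991]: keep tuples satisfying year ≠ 1991 → {(11, 2023, Sam), (5, 1985, Xia)}
Difference: {(18, 1986, Kim), (34, 1986, Zed)} with {(11, 2023, Sam), (5, 1985, Xia)} → {(18, 1986, Kim), (34, 1986, Zed)}

{(18, 1986, Kim), (34, 1986, Zed)}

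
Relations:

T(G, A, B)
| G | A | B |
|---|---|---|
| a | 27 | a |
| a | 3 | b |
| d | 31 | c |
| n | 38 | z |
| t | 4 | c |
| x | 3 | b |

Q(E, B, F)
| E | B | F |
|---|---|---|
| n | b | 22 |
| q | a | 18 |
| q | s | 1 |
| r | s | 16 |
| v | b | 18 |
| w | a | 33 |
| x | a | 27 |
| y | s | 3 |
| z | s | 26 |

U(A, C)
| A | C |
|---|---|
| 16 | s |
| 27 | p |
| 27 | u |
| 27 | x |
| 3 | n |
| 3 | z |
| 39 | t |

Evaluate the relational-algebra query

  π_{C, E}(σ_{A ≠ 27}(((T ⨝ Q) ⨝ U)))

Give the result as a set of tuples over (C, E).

{(n, n), (n, v), (z, n), (z, v)}

T ⋈ Q (natural join on B): {(a, 27, a, q, 18), (a, 27, a, w, 33), (a, 27, a, x, 27), (a, 3, b, n, 22), (a, 3, b, v, 18), (x, 3, b, n, 22), (x, 3, b, v, 18)}
(T ⨝ Q) ⋈ U (natural join on A): {(a, 27, a, q, 18, p), (a, 27, a, q, 18, u), (a, 27, a, q, 18, x), (a, 27, a, w, 33, p), (a, 27, a, w, 33, u), (a, 27, a, w, 33, x), (a, 27, a, x, 27, p), (a, 27, a, x, 27, u), (a, 27, a, x, 27, x), (a, 3, b, n, 22, n), (a, 3, b, n, 22, z), (a, 3, b, v, 18, n), (a, 3, b, v, 18, z), (x, 3, b, n, 22, n), (x, 3, b, n, 22, z), (x, 3, b, v, 18, n), (x, 3, b, v, 18, z)}
Filtering on A ≠ 27 leaves {(a, 3, b, n, 22, n), (a, 3, b, n, 22, z), (a, 3, b, v, 18, n), (a, 3, b, v, 18, z), (x, 3, b, n, 22, n), (x, 3, b, n, 22, z), (x, 3, b, v, 18, n), (x, 3, b, v, 18, z)}.
Projecting to C, E (4 duplicate(s) eliminated): {(n, n), (n, v), (z, n), (z, v)}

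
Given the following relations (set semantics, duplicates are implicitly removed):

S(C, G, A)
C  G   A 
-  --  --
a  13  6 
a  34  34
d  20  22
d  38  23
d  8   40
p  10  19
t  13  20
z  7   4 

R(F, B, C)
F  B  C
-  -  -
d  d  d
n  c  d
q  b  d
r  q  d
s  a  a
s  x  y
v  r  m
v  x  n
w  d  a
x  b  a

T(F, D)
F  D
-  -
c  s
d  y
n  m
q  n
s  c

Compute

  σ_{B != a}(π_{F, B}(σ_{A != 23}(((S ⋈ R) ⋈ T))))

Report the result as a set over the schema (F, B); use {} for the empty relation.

{(d, d), (n, c), (q, b)}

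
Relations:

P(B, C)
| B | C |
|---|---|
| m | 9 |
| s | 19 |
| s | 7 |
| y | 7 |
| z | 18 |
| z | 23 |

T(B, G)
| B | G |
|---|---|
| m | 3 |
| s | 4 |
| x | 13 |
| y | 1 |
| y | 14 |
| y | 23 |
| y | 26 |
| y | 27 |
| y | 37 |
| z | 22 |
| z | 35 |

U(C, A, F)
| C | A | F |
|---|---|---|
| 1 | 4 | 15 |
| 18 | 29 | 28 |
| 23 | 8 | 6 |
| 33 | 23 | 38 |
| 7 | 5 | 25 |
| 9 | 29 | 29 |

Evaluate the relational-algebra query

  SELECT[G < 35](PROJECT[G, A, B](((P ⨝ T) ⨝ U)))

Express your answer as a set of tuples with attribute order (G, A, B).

Joining P and T on B yields {(m, 9, 3), (s, 19, 4), (s, 7, 4), (y, 7, 1), (y, 7, 14), (y, 7, 23), (y, 7, 26), (y, 7, 27), (y, 7, 37), (z, 18, 22), (z, 18, 35), (z, 23, 22), (z, 23, 35)}.
Joining (P ⨝ T) and U on C yields {(m, 9, 3, 29, 29), (s, 7, 4, 5, 25), (y, 7, 1, 5, 25), (y, 7, 14, 5, 25), (y, 7, 23, 5, 25), (y, 7, 26, 5, 25), (y, 7, 27, 5, 25), (y, 7, 37, 5, 25), (z, 18, 22, 29, 28), (z, 18, 35, 29, 28), (z, 23, 22, 8, 6), (z, 23, 35, 8, 6)}.
π_{G, A, B} gives {(1, 5, y), (14, 5, y), (22, 29, z), (22, 8, z), (23, 5, y), (26, 5, y), (27, 5, y), (3, 29, m), (35, 29, z), (35, 8, z), (37, 5, y), (4, 5, s)}.
Filtering on G < 35 leaves {(1, 5, y), (14, 5, y), (22, 29, z), (22, 8, z), (23, 5, y), (26, 5, y), (27, 5, y), (3, 29, m), (4, 5, s)}.

{(1, 5, y), (14, 5, y), (22, 29, z), (22, 8, z), (23, 5, y), (26, 5, y), (27, 5, y), (3, 29, m), (4, 5, s)}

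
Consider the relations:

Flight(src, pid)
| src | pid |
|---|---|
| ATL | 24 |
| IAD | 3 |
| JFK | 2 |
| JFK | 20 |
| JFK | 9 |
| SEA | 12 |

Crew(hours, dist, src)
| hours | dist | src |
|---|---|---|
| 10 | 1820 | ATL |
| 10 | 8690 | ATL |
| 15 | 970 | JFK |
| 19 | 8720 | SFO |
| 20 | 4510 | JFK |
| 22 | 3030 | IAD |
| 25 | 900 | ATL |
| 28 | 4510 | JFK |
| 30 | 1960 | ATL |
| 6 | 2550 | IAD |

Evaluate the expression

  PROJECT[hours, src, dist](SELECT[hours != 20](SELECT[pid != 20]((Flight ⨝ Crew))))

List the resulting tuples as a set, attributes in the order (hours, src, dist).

{(10, ATL, 1820), (10, ATL, 8690), (15, JFK, 970), (22, IAD, 3030), (25, ATL, 900), (28, JFK, 4510), (30, ATL, 1960), (6, IAD, 2550)}

Flight ⋈ Crew (natural join on src): {(ATL, 24, 10, 1820), (ATL, 24, 10, 8690), (ATL, 24, 25, 900), (ATL, 24, 30, 1960), (IAD, 3, 22, 3030), (IAD, 3, 6, 2550), (JFK, 2, 15, 970), (JFK, 2, 20, 4510), (JFK, 2, 28, 4510), (JFK, 20, 15, 970), (JFK, 20, 20, 4510), (JFK, 20, 28, 4510), (JFK, 9, 15, 970), (JFK, 9, 20, 4510), (JFK, 9, 28, 4510)}
Filtering on pid != 20 leaves {(ATL, 24, 10, 1820), (ATL, 24, 10, 8690), (ATL, 24, 25, 900), (ATL, 24, 30, 1960), (IAD, 3, 22, 3030), (IAD, 3, 6, 2550), (JFK, 2, 15, 970), (JFK, 2, 20, 4510), (JFK, 2, 28, 4510), (JFK, 9, 15, 970), (JFK, 9, 20, 4510), (JFK, 9, 28, 4510)}.
Filtering on hours != 20 leaves {(ATL, 24, 10, 1820), (ATL, 24, 10, 8690), (ATL, 24, 25, 900), (ATL, 24, 30, 1960), (IAD, 3, 22, 3030), (IAD, 3, 6, 2550), (JFK, 2, 15, 970), (JFK, 2, 28, 4510), (JFK, 9, 15, 970), (JFK, 9, 28, 4510)}.
π_{hours, src, dist} gives {(10, ATL, 1820), (10, ATL, 8690), (15, JFK, 970), (22, IAD, 3030), (25, ATL, 900), (28, JFK, 4510), (30, ATL, 1960), (6, IAD, 2550)} (2 duplicate(s) eliminated).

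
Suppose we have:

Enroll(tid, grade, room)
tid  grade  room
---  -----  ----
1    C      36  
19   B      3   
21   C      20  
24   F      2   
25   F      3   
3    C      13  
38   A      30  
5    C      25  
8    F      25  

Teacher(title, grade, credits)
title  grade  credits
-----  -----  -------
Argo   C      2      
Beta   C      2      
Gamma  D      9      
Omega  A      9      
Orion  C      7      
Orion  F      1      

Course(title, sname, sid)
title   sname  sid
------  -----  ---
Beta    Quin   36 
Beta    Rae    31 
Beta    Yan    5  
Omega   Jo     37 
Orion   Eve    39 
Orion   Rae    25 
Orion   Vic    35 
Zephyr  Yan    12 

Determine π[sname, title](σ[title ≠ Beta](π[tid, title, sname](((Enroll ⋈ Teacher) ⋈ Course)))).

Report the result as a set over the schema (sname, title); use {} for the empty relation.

Enroll ⋈ Teacher (natural join on grade): {(1, C, 36, Argo, 2), (1, C, 36, Beta, 2), (1, C, 36, Orion, 7), (21, C, 20, Argo, 2), (21, C, 20, Beta, 2), (21, C, 20, Orion, 7), (24, F, 2, Orion, 1), (25, F, 3, Orion, 1), (3, C, 13, Argo, 2), (3, C, 13, Beta, 2), (3, C, 13, Orion, 7), (38, A, 30, Omega, 9), (5, C, 25, Argo, 2), (5, C, 25, Beta, 2), (5, C, 25, Orion, 7), (8, F, 25, Orion, 1)}
(Enroll ⋈ Teacher) ⋈ Course (natural join on title): {(1, C, 36, Beta, 2, Quin, 36), (1, C, 36, Beta, 2, Rae, 31), (1, C, 36, Beta, 2, Yan, 5), (1, C, 36, Orion, 7, Eve, 39), (1, C, 36, Orion, 7, Rae, 25), (1, C, 36, Orion, 7, Vic, 35), (21, C, 20, Beta, 2, Quin, 36), (21, C, 20, Beta, 2, Rae, 31), (21, C, 20, Beta, 2, Yan, 5), (21, C, 20, Orion, 7, Eve, 39), (21, C, 20, Orion, 7, Rae, 25), (21, C, 20, Orion, 7, Vic, 35), (24, F, 2, Orion, 1, Eve, 39), (24, F, 2, Orion, 1, Rae, 25), (24, F, 2, Orion, 1, Vic, 35), (25, F, 3, Orion, 1, Eve, 39), (25, F, 3, Orion, 1, Rae, 25), (25, F, 3, Orion, 1, Vic, 35), (3, C, 13, Beta, 2, Quin, 36), (3, C, 13, Beta, 2, Rae, 31), (3, C, 13, Beta, 2, Yan, 5), (3, C, 13, Orion, 7, Eve, 39), (3, C, 13, Orion, 7, Rae, 25), (3, C, 13, Orion, 7, Vic, 35), (38, A, 30, Omega, 9, Jo, 37), (5, C, 25, Beta, 2, Quin, 36), (5, C, 25, Beta, 2, Rae, 31), (5, C, 25, Beta, 2, Yan, 5), (5, C, 25, Orion, 7, Eve, 39), (5, C, 25, Orion, 7, Rae, 25), (5, C, 25, Orion, 7, Vic, 35), (8, F, 25, Orion, 1, Eve, 39), (8, F, 25, Orion, 1, Rae, 25), (8, F, 25, Orion, 1, Vic, 35)}
π[tid, title, sname]: project onto (tid, title, sname) → {(1, Beta, Quin), (1, Beta, Rae), (1, Beta, Yan), (1, Orion, Eve), (1, Orion, Rae), (1, Orion, Vic), (21, Beta, Quin), (21, Beta, Rae), (21, Beta, Yan), (21, Orion, Eve), (21, Orion, Rae), (21, Orion, Vic), (24, Orion, Eve), (24, Orion, Rae), (24, Orion, Vic), (25, Orion, Eve), (25, Orion, Rae), (25, Orion, Vic), (3, Beta, Quin), (3, Beta, Rae), (3, Beta, Yan), (3, Orion, Eve), (3, Orion, Rae), (3, Orion, Vic), (38, Omega, Jo), (5, Beta, Quin), (5, Beta, Rae), (5, Beta, Yan), (5, Orion, Eve), (5, Orion, Rae), (5, Orion, Vic), (8, Orion, Eve), (8, Orion, Rae), (8, Orion, Vic)}
Selection title ≠ Beta: {(1, Orion, Eve), (1, Orion, Rae), (1, Orion, Vic), (21, Orion, Eve), (21, Orion, Rae), (21, Orion, Vic), (24, Orion, Eve), (24, Orion, Rae), (24, Orion, Vic), (25, Orion, Eve), (25, Orion, Rae), (25, Orion, Vic), (3, Orion, Eve), (3, Orion, Rae), (3, Orion, Vic), (38, Omega, Jo), (5, Orion, Eve), (5, Orion, Rae), (5, Orion, Vic), (8, Orion, Eve), (8, Orion, Rae), (8, Orion, Vic)}
π[sname, title]: project onto (sname, title) (18 duplicate(s) eliminated) → {(Eve, Orion), (Jo, Omega), (Rae, Orion), (Vic, Orion)}

{(Eve, Orion), (Jo, Omega), (Rae, Orion), (Vic, Orion)}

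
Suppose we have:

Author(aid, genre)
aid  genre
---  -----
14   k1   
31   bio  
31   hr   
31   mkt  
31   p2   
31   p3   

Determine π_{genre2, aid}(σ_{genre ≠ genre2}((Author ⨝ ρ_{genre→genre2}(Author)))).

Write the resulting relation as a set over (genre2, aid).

ρ[genre→genre2]: schema becomes (aid, genre2); tuples unchanged.
Natural join on aid: {(14, k1, k1), (31, bio, bio), (31, bio, hr), (31, bio, mkt), (31, bio, p2), (31, bio, p3), (31, hr, bio), (31, hr, hr), (31, hr, mkt), (31, hr, p2), (31, hr, p3), (31, mkt, bio), (31, mkt, hr), (31, mkt, mkt), (31, mkt, p2), (31, mkt, p3), (31, p2, bio), (31, p2, hr), (31, p2, mkt), (31, p2, p2), (31, p2, p3), (31, p3, bio), (31, p3, hr), (31, p3, mkt), (31, p3, p2), (31, p3, p3)}
σ[genre ≠ genre2]: keep tuples satisfying genre ≠ genre2 → {(31, bio, hr), (31, bio, mkt), (31, bio, p2), (31, bio, p3), (31, hr, bio), (31, hr, mkt), (31, hr, p2), (31, hr, p3), (31, mkt, bio), (31, mkt, hr), (31, mkt, p2), (31, mkt, p3), (31, p2, bio), (31, p2, hr), (31, p2, mkt), (31, p2, p3), (31, p3, bio), (31, p3, hr), (31, p3, mkt), (31, p3, p2)}
π_{genre2, aid} gives {(bio, 31), (hr, 31), (mkt, 31), (p2, 31), (p3, 31)} (15 duplicate(s) eliminated).

{(bio, 31), (hr, 31), (mkt, 31), (p2, 31), (p3, 31)}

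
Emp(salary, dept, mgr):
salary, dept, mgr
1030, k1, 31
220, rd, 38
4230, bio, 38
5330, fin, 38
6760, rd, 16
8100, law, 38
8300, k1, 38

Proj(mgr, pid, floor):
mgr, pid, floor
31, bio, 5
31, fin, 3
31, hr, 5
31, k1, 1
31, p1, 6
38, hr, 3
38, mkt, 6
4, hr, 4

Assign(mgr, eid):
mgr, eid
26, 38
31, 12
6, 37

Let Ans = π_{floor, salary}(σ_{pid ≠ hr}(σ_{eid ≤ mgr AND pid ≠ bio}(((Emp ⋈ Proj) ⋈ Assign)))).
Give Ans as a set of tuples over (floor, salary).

Emp ⋈ Proj (natural join on mgr): {(1030, k1, 31, bio, 5), (1030, k1, 31, fin, 3), (1030, k1, 31, hr, 5), (1030, k1, 31, k1, 1), (1030, k1, 31, p1, 6), (220, rd, 38, hr, 3), (220, rd, 38, mkt, 6), (4230, bio, 38, hr, 3), (4230, bio, 38, mkt, 6), (5330, fin, 38, hr, 3), (5330, fin, 38, mkt, 6), (8100, law, 38, hr, 3), (8100, law, 38, mkt, 6), (8300, k1, 38, hr, 3), (8300, k1, 38, mkt, 6)}
(Emp ⋈ Proj) ⋈ Assign (natural join on mgr): {(1030, k1, 31, bio, 5, 12), (1030, k1, 31, fin, 3, 12), (1030, k1, 31, hr, 5, 12), (1030, k1, 31, k1, 1, 12), (1030, k1, 31, p1, 6, 12)}
Filtering on eid ≤ mgr AND pid ≠ bio leaves {(1030, k1, 31, fin, 3, 12), (1030, k1, 31, hr, 5, 12), (1030, k1, 31, k1, 1, 12), (1030, k1, 31, p1, 6, 12)}.
Filtering on pid ≠ hr leaves {(1030, k1, 31, fin, 3, 12), (1030, k1, 31, k1, 1, 12), (1030, k1, 31, p1, 6, 12)}.
Projecting to floor, salary: {(1, 1030), (3, 1030), (6, 1030)}

{(1, 1030), (3, 1030), (6, 1030)}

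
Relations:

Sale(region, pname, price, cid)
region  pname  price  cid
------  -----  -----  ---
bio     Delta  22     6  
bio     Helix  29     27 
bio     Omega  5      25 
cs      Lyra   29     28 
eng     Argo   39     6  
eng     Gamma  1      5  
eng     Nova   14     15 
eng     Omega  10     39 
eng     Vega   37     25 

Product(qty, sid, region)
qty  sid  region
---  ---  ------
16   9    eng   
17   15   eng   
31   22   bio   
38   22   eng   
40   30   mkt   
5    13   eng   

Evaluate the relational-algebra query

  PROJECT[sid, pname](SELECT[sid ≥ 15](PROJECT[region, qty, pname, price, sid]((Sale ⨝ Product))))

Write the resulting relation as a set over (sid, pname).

Joining Sale and Product on region yields {(bio, Delta, 22, 6, 31, 22), (bio, Helix, 29, 27, 31, 22), (bio, Omega, 5, 25, 31, 22), (eng, Argo, 39, 6, 16, 9), (eng, Argo, 39, 6, 17, 15), (eng, Argo, 39, 6, 38, 22), (eng, Argo, 39, 6, 5, 13), (eng, Gamma, 1, 5, 16, 9), (eng, Gamma, 1, 5, 17, 15), (eng, Gamma, 1, 5, 38, 22), (eng, Gamma, 1, 5, 5, 13), (eng, Nova, 14, 15, 16, 9), (eng, Nova, 14, 15, 17, 15), (eng, Nova, 14, 15, 38, 22), (eng, Nova, 14, 15, 5, 13), (eng, Omega, 10, 39, 16, 9), (eng, Omega, 10, 39, 17, 15), (eng, Omega, 10, 39, 38, 22), (eng, Omega, 10, 39, 5, 13), (eng, Vega, 37, 25, 16, 9), (eng, Vega, 37, 25, 17, 15), (eng, Vega, 37, 25, 38, 22), (eng, Vega, 37, 25, 5, 13)}.
π[region, qty, pname, price, sid]: project onto (region, qty, pname, price, sid) → {(bio, 31, Delta, 22, 22), (bio, 31, Helix, 29, 22), (bio, 31, Omega, 5, 22), (eng, 16, Argo, 39, 9), (eng, 16, Gamma, 1, 9), (eng, 16, Nova, 14, 9), (eng, 16, Omega, 10, 9), (eng, 16, Vega, 37, 9), (eng, 17, Argo, 39, 15), (eng, 17, Gamma, 1, 15), (eng, 17, Nova, 14, 15), (eng, 17, Omega, 10, 15), (eng, 17, Vega, 37, 15), (eng, 38, Argo, 39, 22), (eng, 38, Gamma, 1, 22), (eng, 38, Nova, 14, 22), (eng, 38, Omega, 10, 22), (eng, 38, Vega, 37, 22), (eng, 5, Argo, 39, 13), (eng, 5, Gamma, 1, 13), (eng, 5, Nova, 14, 13), (eng, 5, Omega, 10, 13), (eng, 5, Vega, 37, 13)}
Selection sid ≥ 15: {(bio, 31, Delta, 22, 22), (bio, 31, Helix, 29, 22), (bio, 31, Omega, 5, 22), (eng, 17, Argo, 39, 15), (eng, 17, Gamma, 1, 15), (eng, 17, Nova, 14, 15), (eng, 17, Omega, 10, 15), (eng, 17, Vega, 37, 15), (eng, 38, Argo, 39, 22), (eng, 38, Gamma, 1, 22), (eng, 38, Nova, 14, 22), (eng, 38, Omega, 10, 22), (eng, 38, Vega, 37, 22)}
π[sid, pname]: project onto (sid, pname) (1 duplicate(s) eliminated) → {(15, Argo), (15, Gamma), (15, Nova), (15, Omega), (15, Vega), (22, Argo), (22, Delta), (22, Gamma), (22, Helix), (22, Nova), (22, Omega), (22, Vega)}

{(15, Argo), (15, Gamma), (15, Nova), (15, Omega), (15, Vega), (22, Argo), (22, Delta), (22, Gamma), (22, Helix), (22, Nova), (22, Omega), (22, Vega)}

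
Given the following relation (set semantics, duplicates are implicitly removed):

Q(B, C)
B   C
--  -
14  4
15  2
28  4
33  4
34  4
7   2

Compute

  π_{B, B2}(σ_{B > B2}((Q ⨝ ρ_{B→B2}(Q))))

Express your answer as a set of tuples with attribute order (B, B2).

{(15, 7), (28, 14), (33, 14), (33, 28), (34, 14), (34, 28), (34, 33)}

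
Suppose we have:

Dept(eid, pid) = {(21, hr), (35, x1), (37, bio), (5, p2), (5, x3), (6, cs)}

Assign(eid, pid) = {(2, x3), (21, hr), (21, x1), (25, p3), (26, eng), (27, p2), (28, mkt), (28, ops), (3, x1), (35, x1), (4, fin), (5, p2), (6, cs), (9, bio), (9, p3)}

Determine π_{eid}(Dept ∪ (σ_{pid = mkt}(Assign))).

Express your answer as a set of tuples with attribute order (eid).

{21, 28, 35, 37, 5, 6}

σ[pid = mkt]: keep tuples satisfying pid = mkt → {(28, mkt)}
Taking the union: {(21, hr), (28, mkt), (35, x1), (37, bio), (5, p2), (5, x3), (6, cs)}
Projecting to eid (1 duplicate(s) eliminated): {21, 28, 35, 37, 5, 6}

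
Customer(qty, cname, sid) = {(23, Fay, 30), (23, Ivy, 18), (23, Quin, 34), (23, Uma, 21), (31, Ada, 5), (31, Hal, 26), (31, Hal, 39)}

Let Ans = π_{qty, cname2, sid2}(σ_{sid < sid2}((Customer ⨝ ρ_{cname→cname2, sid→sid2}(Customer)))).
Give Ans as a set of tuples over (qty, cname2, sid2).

ρ[cname→cname2, sid→sid2]: schema becomes (qty, cname2, sid2); tuples unchanged.
Natural join on qty: {(23, Fay, 30, Fay, 30), (23, Fay, 30, Ivy, 18), (23, Fay, 30, Quin, 34), (23, Fay, 30, Uma, 21), (23, Ivy, 18, Fay, 30), (23, Ivy, 18, Ivy, 18), (23, Ivy, 18, Quin, 34), (23, Ivy, 18, Uma, 21), (23, Quin, 34, Fay, 30), (23, Quin, 34, Ivy, 18), (23, Quin, 34, Quin, 34), (23, Quin, 34, Uma, 21), (23, Uma, 21, Fay, 30), (23, Uma, 21, Ivy, 18), (23, Uma, 21, Quin, 34), (23, Uma, 21, Uma, 21), (31, Ada, 5, Ada, 5), (31, Ada, 5, Hal, 26), (31, Ada, 5, Hal, 39), (31, Hal, 26, Ada, 5), (31, Hal, 26, Hal, 26), (31, Hal, 26, Hal, 39), (31, Hal, 39, Ada, 5), (31, Hal, 39, Hal, 26), (31, Hal, 39, Hal, 39)}
Apply σ_{sid < sid2}; surviving tuples: {(23, Fay, 30, Quin, 34), (23, Ivy, 18, Fay, 30), (23, Ivy, 18, Quin, 34), (23, Ivy, 18, Uma, 21), (23, Uma, 21, Fay, 30), (23, Uma, 21, Quin, 34), (31, Ada, 5, Hal, 26), (31, Ada, 5, Hal, 39), (31, Hal, 26, Hal, 39)}
Keep only column(s) qty, cname2, sid2 (4 duplicate(s) eliminated): {(23, Fay, 30), (23, Quin, 34), (23, Uma, 21), (31, Hal, 26), (31, Hal, 39)}

{(23, Fay, 30), (23, Quin, 34), (23, Uma, 21), (31, Hal, 26), (31, Hal, 39)}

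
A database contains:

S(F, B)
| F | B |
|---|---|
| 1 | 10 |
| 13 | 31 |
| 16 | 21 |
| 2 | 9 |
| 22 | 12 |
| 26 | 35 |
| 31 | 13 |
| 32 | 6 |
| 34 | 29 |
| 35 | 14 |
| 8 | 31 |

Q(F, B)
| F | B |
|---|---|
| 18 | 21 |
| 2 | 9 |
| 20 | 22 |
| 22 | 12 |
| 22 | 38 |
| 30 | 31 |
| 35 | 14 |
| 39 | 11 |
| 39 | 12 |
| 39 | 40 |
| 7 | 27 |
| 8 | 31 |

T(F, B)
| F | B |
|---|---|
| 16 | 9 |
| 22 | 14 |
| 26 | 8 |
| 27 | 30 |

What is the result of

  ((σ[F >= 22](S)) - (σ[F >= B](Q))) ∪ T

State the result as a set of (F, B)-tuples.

{(16, 9), (22, 14), (26, 35), (26, 8), (27, 30), (31, 13), (32, 6), (34, 29)}

Filtering on F >= 22 leaves {(22, 12), (26, 35), (31, 13), (32, 6), (34, 29), (35, 14)}.
Filtering on F >= B leaves {(22, 12), (35, 14), (39, 11), (39, 12)}.
Set difference of the two operands is {(26, 35), (31, 13), (32, 6), (34, 29)}.
Set union of the two operands is {(16, 9), (22, 14), (26, 35), (26, 8), (27, 30), (31, 13), (32, 6), (34, 29)}.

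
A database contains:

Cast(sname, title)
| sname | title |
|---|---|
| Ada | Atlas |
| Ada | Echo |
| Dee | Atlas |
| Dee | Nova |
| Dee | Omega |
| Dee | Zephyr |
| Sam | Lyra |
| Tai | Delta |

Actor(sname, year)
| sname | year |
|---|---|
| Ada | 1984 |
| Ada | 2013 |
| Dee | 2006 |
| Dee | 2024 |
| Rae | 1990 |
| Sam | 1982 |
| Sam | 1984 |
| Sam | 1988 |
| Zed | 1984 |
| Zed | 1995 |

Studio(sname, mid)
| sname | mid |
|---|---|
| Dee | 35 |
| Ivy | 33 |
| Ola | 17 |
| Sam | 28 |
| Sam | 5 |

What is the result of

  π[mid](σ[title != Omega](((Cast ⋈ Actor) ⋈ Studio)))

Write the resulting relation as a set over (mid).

{28, 35, 5}

Joining Cast and Actor on sname yields {(Ada, Atlas, 1984), (Ada, Atlas, 2013), (Ada, Echo, 1984), (Ada, Echo, 2013), (Dee, Atlas, 2006), (Dee, Atlas, 2024), (Dee, Nova, 2006), (Dee, Nova, 2024), (Dee, Omega, 2006), (Dee, Omega, 2024), (Dee, Zephyr, 2006), (Dee, Zephyr, 2024), (Sam, Lyra, 1982), (Sam, Lyra, 1984), (Sam, Lyra, 1988)}.
Joining (Cast ⋈ Actor) and Studio on sname yields {(Dee, Atlas, 2006, 35), (Dee, Atlas, 2024, 35), (Dee, Nova, 2006, 35), (Dee, Nova, 2024, 35), (Dee, Omega, 2006, 35), (Dee, Omega, 2024, 35), (Dee, Zephyr, 2006, 35), (Dee, Zephyr, 2024, 35), (Sam, Lyra, 1982, 28), (Sam, Lyra, 1982, 5), (Sam, Lyra, 1984, 28), (Sam, Lyra, 1984, 5), (Sam, Lyra, 1988, 28), (Sam, Lyra, 1988, 5)}.
Filtering on title != Omega leaves {(Dee, Atlas, 2006, 35), (Dee, Atlas, 2024, 35), (Dee, Nova, 2006, 35), (Dee, Nova, 2024, 35), (Dee, Zephyr, 2006, 35), (Dee, Zephyr, 2024, 35), (Sam, Lyra, 1982, 28), (Sam, Lyra, 1982, 5), (Sam, Lyra, 1984, 28), (Sam, Lyra, 1984, 5), (Sam, Lyra, 1988, 28), (Sam, Lyra, 1988, 5)}.
Keep only column(s) mid (9 duplicate(s) eliminated): {28, 35, 5}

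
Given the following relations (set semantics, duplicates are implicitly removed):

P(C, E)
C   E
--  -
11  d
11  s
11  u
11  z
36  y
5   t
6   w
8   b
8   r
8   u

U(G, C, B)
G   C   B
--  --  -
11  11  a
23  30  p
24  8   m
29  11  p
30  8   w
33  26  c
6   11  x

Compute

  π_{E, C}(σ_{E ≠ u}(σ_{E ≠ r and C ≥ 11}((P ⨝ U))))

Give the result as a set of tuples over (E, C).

Joining P and U on C yields {(11, d, 11, a), (11, d, 29, p), (11, d, 6, x), (11, s, 11, a), (11, s, 29, p), (11, s, 6, x), (11, u, 11, a), (11, u, 29, p), (11, u, 6, x), (11, z, 11, a), (11, z, 29, p), (11, z, 6, x), (8, b, 24, m), (8, b, 30, w), (8, r, 24, m), (8, r, 30, w), (8, u, 24, m), (8, u, 30, w)}.
Selection E ≠ r and C ≥ 11: {(11, d, 11, a), (11, d, 29, p), (11, d, 6, x), (11, s, 11, a), (11, s, 29, p), (11, s, 6, x), (11, u, 11, a), (11, u, 29, p), (11, u, 6, x), (11, z, 11, a), (11, z, 29, p), (11, z, 6, x)}
Selection E ≠ u: {(11, d, 11, a), (11, d, 29, p), (11, d, 6, x), (11, s, 11, a), (11, s, 29, p), (11, s, 6, x), (11, z, 11, a), (11, z, 29, p), (11, z, 6, x)}
π_{E, C} gives {(d, 11), (s, 11), (z, 11)} (6 duplicate(s) eliminated).

{(d, 11), (s, 11), (z, 11)}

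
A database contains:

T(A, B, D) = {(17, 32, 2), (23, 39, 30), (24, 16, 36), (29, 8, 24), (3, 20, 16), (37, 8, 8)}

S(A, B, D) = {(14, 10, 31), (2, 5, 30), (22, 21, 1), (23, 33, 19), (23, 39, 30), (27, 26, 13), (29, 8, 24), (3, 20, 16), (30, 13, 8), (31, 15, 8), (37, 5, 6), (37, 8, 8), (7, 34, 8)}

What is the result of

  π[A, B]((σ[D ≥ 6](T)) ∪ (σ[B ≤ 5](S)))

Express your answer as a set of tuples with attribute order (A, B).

σ[D ≥ 6]: keep tuples satisfying D ≥ 6 → {(23, 39, 30), (24, 16, 36), (29, 8, 24), (3, 20, 16), (37, 8, 8)}
σ[B ≤ 5]: keep tuples satisfying B ≤ 5 → {(2, 5, 30), (37, 5, 6)}
Union: {(23, 39, 30), (24, 16, 36), (29, 8, 24), (3, 20, 16), (37, 8, 8)} with {(2, 5, 30), (37, 5, 6)} → {(2, 5, 30), (23, 39, 30), (24, 16, 36), (29, 8, 24), (3, 20, 16), (37, 5, 6), (37, 8, 8)}
Projecting to A, B: {(2, 5), (23, 39), (24, 16), (29, 8), (3, 20), (37, 5), (37, 8)}

{(2, 5), (23, 39), (24, 16), (29, 8), (3, 20), (37, 5), (37, 8)}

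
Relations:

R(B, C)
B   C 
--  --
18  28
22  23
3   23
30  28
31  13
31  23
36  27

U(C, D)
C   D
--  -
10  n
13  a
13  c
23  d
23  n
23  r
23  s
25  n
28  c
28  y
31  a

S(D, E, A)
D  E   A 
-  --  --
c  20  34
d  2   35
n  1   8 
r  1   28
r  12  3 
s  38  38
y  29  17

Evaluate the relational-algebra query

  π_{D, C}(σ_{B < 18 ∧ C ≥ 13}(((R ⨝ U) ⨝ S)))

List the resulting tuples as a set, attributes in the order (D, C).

Natural join on C: {(18, 28, c), (18, 28, y), (22, 23, d), (22, 23, n), (22, 23, r), (22, 23, s), (3, 23, d), (3, 23, n), (3, 23, r), (3, 23, s), (30, 28, c), (30, 28, y), (31, 13, a), (31, 13, c), (31, 23, d), (31, 23, n), (31, 23, r), (31, 23, s)}
Natural join on D: {(18, 28, c, 20, 34), (18, 28, y, 29, 17), (22, 23, d, 2, 35), (22, 23, n, 1, 8), (22, 23, r, 1, 28), (22, 23, r, 12, 3), (22, 23, s, 38, 38), (3, 23, d, 2, 35), (3, 23, n, 1, 8), (3, 23, r, 1, 28), (3, 23, r, 12, 3), (3, 23, s, 38, 38), (30, 28, c, 20, 34), (30, 28, y, 29, 17), (31, 13, c, 20, 34), (31, 23, d, 2, 35), (31, 23, n, 1, 8), (31, 23, r, 1, 28), (31, 23, r, 12, 3), (31, 23, s, 38, 38)}
Selection B < 18 ∧ C ≥ 13: {(3, 23, d, 2, 35), (3, 23, n, 1, 8), (3, 23, r, 1, 28), (3, 23, r, 12, 3), (3, 23, s, 38, 38)}
Projecting to D, C (1 duplicate(s) eliminated): {(d, 23), (n, 23), (r, 23), (s, 23)}

{(d, 23), (n, 23), (r, 23), (s, 23)}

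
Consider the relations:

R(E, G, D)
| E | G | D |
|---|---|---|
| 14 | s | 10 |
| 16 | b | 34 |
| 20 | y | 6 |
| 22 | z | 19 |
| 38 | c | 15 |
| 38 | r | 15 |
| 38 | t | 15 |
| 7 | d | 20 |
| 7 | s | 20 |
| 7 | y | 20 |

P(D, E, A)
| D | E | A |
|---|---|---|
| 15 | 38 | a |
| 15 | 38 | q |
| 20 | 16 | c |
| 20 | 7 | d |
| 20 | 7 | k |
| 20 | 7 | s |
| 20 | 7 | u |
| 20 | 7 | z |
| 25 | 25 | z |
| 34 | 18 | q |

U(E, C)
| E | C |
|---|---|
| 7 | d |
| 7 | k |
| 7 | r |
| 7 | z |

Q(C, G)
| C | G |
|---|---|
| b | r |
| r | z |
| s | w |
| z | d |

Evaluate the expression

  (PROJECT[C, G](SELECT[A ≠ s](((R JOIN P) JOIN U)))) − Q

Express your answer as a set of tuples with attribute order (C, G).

{(d, d), (d, s), (d, y), (k, d), (k, s), (k, y), (r, d), (r, s), (r, y), (z, s), (z, y)}

Natural join on E, D: {(38, c, 15, a), (38, c, 15, q), (38, r, 15, a), (38, r, 15, q), (38, t, 15, a), (38, t, 15, q), (7, d, 20, d), (7, d, 20, k), (7, d, 20, s), (7, d, 20, u), (7, d, 20, z), (7, s, 20, d), (7, s, 20, k), (7, s, 20, s), (7, s, 20, u), (7, s, 20, z), (7, y, 20, d), (7, y, 20, k), (7, y, 20, s), (7, y, 20, u), (7, y, 20, z)}
Natural join on E: {(7, d, 20, d, d), (7, d, 20, d, k), (7, d, 20, d, r), (7, d, 20, d, z), (7, d, 20, k, d), (7, d, 20, k, k), (7, d, 20, k, r), (7, d, 20, k, z), (7, d, 20, s, d), (7, d, 20, s, k), (7, d, 20, s, r), (7, d, 20, s, z), (7, d, 20, u, d), (7, d, 20, u, k), (7, d, 20, u, r), (7, d, 20, u, z), (7, d, 20, z, d), (7, d, 20, z, k), (7, d, 20, z, r), (7, d, 20, z, z), (7, s, 20, d, d), (7, s, 20, d, k), (7, s, 20, d, r), (7, s, 20, d, z), (7, s, 20, k, d), (7, s, 20, k, k), (7, s, 20, k, r), (7, s, 20, k, z), (7, s, 20, s, d), (7, s, 20, s, k), (7, s, 20, s, r), (7, s, 20, s, z), (7, s, 20, u, d), (7, s, 20, u, k), (7, s, 20, u, r), (7, s, 20, u, z), (7, s, 20, z, d), (7, s, 20, z, k), (7, s, 20, z, r), (7, s, 20, z, z), (7, y, 20, d, d), (7, y, 20, d, k), (7, y, 20, d, r), (7, y, 20, d, z), (7, y, 20, k, d), (7, y, 20, k, k), (7, y, 20, k, r), (7, y, 20, k, z), (7, y, 20, s, d), (7, y, 20, s, k), (7, y, 20, s, r), (7, y, 20, s, z), (7, y, 20, u, d), (7, y, 20, u, k), (7, y, 20, u, r), (7, y, 20, u, z), (7, y, 20, z, d), (7, y, 20, z, k), (7, y, 20, z, r), (7, y, 20, z, z)}
Apply σ_{A ≠ s}; surviving tuples: {(7, d, 20, d, d), (7, d, 20, d, k), (7, d, 20, d, r), (7, d, 20, d, z), (7, d, 20, k, d), (7, d, 20, k, k), (7, d, 20, k, r), (7, d, 20, k, z), (7, d, 20, u, d), (7, d, 20, u, k), (7, d, 20, u, r), (7, d, 20, u, z), (7, d, 20, z, d), (7, d, 20, z, k), (7, d, 20, z, r), (7, d, 20, z, z), (7, s, 20, d, d), (7, s, 20, d, k), (7, s, 20, d, r), (7, s, 20, d, z), (7, s, 20, k, d), (7, s, 20, k, k), (7, s, 20, k, r), (7, s, 20, k, z), (7, s, 20, u, d), (7, s, 20, u, k), (7, s, 20, u, r), (7, s, 20, u, z), (7, s, 20, z, d), (7, s, 20, z, k), (7, s, 20, z, r), (7, s, 20, z, z), (7, y, 20, d, d), (7, y, 20, d, k), (7, y, 20, d, r), (7, y, 20, d, z), (7, y, 20, k, d), (7, y, 20, k, k), (7, y, 20, k, r), (7, y, 20, k, z), (7, y, 20, u, d), (7, y, 20, u, k), (7, y, 20, u, r), (7, y, 20, u, z), (7, y, 20, z, d), (7, y, 20, z, k), (7, y, 20, z, r), (7, y, 20, z, z)}
Projecting to C, G (36 duplicate(s) eliminated): {(d, d), (d, s), (d, y), (k, d), (k, s), (k, y), (r, d), (r, s), (r, y), (z, d), (z, s), (z, y)}
Difference: {(d, d), (d, s), (d, y), (k, d), (k, s), (k, y), (r, d), (r, s), (r, y), (z, d), (z, s), (z, y)} with {(b, r), (r, z), (s, w), (z, d)} → {(d, d), (d, s), (d, y), (k, d), (k, s), (k, y), (r, d), (r, s), (r, y), (z, s), (z, y)}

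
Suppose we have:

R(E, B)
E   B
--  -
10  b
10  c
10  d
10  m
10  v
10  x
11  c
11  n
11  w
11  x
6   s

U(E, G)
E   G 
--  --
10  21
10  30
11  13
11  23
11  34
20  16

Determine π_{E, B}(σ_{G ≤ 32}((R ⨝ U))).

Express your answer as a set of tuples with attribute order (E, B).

{(10, b), (10, c), (10, d), (10, m), (10, v), (10, x), (11, c), (11, n), (11, w), (11, x)}

Joining R and U on E yields {(10, b, 21), (10, b, 30), (10, c, 21), (10, c, 30), (10, d, 21), (10, d, 30), (10, m, 21), (10, m, 30), (10, v, 21), (10, v, 30), (10, x, 21), (10, x, 30), (11, c, 13), (11, c, 23), (11, c, 34), (11, n, 13), (11, n, 23), (11, n, 34), (11, w, 13), (11, w, 23), (11, w, 34), (11, x, 13), (11, x, 23), (11, x, 34)}.
Selection G ≤ 32: {(10, b, 21), (10, b, 30), (10, c, 21), (10, c, 30), (10, d, 21), (10, d, 30), (10, m, 21), (10, m, 30), (10, v, 21), (10, v, 30), (10, x, 21), (10, x, 30), (11, c, 13), (11, c, 23), (11, n, 13), (11, n, 23), (11, w, 13), (11, w, 23), (11, x, 13), (11, x, 23)}
Projecting to E, B (10 duplicate(s) eliminated): {(10, b), (10, c), (10, d), (10, m), (10, v), (10, x), (11, c), (11, n), (11, w), (11, x)}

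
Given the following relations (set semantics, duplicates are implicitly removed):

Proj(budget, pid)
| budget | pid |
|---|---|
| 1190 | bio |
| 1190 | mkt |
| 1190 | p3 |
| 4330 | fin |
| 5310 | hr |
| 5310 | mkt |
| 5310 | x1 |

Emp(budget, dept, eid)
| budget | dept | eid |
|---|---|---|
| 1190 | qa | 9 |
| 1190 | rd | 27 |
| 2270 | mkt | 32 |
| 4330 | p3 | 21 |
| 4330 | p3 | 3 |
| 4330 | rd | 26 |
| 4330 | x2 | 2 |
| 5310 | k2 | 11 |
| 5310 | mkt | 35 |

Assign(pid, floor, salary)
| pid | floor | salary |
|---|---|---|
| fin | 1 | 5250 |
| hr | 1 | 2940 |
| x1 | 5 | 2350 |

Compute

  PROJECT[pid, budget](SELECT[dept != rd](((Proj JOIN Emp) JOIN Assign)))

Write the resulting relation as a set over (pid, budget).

{(fin, 4330), (hr, 5310), (x1, 5310)}

Proj ⋈ Emp (natural join on budget): {(1190, bio, qa, 9), (1190, bio, rd, 27), (1190, mkt, qa, 9), (1190, mkt, rd, 27), (1190, p3, qa, 9), (1190, p3, rd, 27), (4330, fin, p3, 21), (4330, fin, p3, 3), (4330, fin, rd, 26), (4330, fin, x2, 2), (5310, hr, k2, 11), (5310, hr, mkt, 35), (5310, mkt, k2, 11), (5310, mkt, mkt, 35), (5310, x1, k2, 11), (5310, x1, mkt, 35)}
(Proj JOIN Emp) ⋈ Assign (natural join on pid): {(4330, fin, p3, 21, 1, 5250), (4330, fin, p3, 3, 1, 5250), (4330, fin, rd, 26, 1, 5250), (4330, fin, x2, 2, 1, 5250), (5310, hr, k2, 11, 1, 2940), (5310, hr, mkt, 35, 1, 2940), (5310, x1, k2, 11, 5, 2350), (5310, x1, mkt, 35, 5, 2350)}
Selection dept != rd: {(4330, fin, p3, 21, 1, 5250), (4330, fin, p3, 3, 1, 5250), (4330, fin, x2, 2, 1, 5250), (5310, hr, k2, 11, 1, 2940), (5310, hr, mkt, 35, 1, 2940), (5310, x1, k2, 11, 5, 2350), (5310, x1, mkt, 35, 5, 2350)}
π[pid, budget]: project onto (pid, budget) (4 duplicate(s) eliminated) → {(fin, 4330), (hr, 5310), (x1, 5310)}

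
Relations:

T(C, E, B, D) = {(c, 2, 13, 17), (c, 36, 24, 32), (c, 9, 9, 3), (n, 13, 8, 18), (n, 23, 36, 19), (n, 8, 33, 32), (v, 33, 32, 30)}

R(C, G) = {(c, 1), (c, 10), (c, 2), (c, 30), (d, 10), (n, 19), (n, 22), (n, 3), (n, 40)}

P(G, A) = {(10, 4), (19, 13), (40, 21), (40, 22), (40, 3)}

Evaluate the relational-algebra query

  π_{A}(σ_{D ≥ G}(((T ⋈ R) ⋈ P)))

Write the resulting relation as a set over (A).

{13, 4}

Natural join on C: {(c, 2, 13, 17, 1), (c, 2, 13, 17, 10), (c, 2, 13, 17, 2), (c, 2, 13, 17, 30), (c, 36, 24, 32, 1), (c, 36, 24, 32, 10), (c, 36, 24, 32, 2), (c, 36, 24, 32, 30), (c, 9, 9, 3, 1), (c, 9, 9, 3, 10), (c, 9, 9, 3, 2), (c, 9, 9, 3, 30), (n, 13, 8, 18, 19), (n, 13, 8, 18, 22), (n, 13, 8, 18, 3), (n, 13, 8, 18, 40), (n, 23, 36, 19, 19), (n, 23, 36, 19, 22), (n, 23, 36, 19, 3), (n, 23, 36, 19, 40), (n, 8, 33, 32, 19), (n, 8, 33, 32, 22), (n, 8, 33, 32, 3), (n, 8, 33, 32, 40)}
Natural join on G: {(c, 2, 13, 17, 10, 4), (c, 36, 24, 32, 10, 4), (c, 9, 9, 3, 10, 4), (n, 13, 8, 18, 19, 13), (n, 13, 8, 18, 40, 21), (n, 13, 8, 18, 40, 22), (n, 13, 8, 18, 40, 3), (n, 23, 36, 19, 19, 13), (n, 23, 36, 19, 40, 21), (n, 23, 36, 19, 40, 22), (n, 23, 36, 19, 40, 3), (n, 8, 33, 32, 19, 13), (n, 8, 33, 32, 40, 21), (n, 8, 33, 32, 40, 22), (n, 8, 33, 32, 40, 3)}
Selection D ≥ G: {(c, 2, 13, 17, 10, 4), (c, 36, 24, 32, 10, 4), (n, 23, 36, 19, 19, 13), (n, 8, 33, 32, 19, 13)}
π_{A} gives {13, 4} (2 duplicate(s) eliminated).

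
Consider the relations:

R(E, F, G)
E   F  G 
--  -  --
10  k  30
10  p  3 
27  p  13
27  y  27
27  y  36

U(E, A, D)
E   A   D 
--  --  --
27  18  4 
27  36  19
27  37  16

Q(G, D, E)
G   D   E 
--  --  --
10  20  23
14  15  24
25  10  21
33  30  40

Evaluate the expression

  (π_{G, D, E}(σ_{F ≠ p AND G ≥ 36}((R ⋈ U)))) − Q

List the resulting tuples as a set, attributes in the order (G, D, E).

Natural join on E: {(27, p, 13, 18, 4), (27, p, 13, 36, 19), (27, p, 13, 37, 16), (27, y, 27, 18, 4), (27, y, 27, 36, 19), (27, y, 27, 37, 16), (27, y, 36, 18, 4), (27, y, 36, 36, 19), (27, y, 36, 37, 16)}
Apply σ_{F ≠ p AND G ≥ 36}; surviving tuples: {(27, y, 36, 18, 4), (27, y, 36, 36, 19), (27, y, 36, 37, 16)}
Keep only column(s) G, D, E: {(36, 16, 27), (36, 19, 27), (36, 4, 27)}
Set difference of the two operands is {(36, 16, 27), (36, 19, 27), (36, 4, 27)}.

{(36, 16, 27), (36, 19, 27), (36, 4, 27)}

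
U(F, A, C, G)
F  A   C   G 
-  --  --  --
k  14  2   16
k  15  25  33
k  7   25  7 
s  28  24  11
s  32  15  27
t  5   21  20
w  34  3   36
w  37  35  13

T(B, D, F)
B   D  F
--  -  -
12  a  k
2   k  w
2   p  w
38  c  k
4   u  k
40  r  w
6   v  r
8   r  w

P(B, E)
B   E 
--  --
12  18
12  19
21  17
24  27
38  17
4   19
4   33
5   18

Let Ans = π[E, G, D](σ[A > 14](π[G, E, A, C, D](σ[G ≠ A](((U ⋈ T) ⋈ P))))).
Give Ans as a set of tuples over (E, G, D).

{(17, 33, c), (18, 33, a), (19, 33, a), (19, 33, u), (33, 33, u)}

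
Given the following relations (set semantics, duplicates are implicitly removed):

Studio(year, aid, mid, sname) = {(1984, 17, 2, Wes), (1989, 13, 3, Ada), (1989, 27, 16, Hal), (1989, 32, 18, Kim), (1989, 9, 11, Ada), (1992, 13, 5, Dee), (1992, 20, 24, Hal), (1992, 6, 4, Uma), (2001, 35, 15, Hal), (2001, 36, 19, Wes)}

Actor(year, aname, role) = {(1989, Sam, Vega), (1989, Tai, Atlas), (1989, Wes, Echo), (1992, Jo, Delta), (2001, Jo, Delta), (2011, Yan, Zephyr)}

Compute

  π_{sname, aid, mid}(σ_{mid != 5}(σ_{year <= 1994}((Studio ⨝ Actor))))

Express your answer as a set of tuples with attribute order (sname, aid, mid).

Studio ⋈ Actor (natural join on year): {(1989, 13, 3, Ada, Sam, Vega), (1989, 13, 3, Ada, Tai, Atlas), (1989, 13, 3, Ada, Wes, Echo), (1989, 27, 16, Hal, Sam, Vega), (1989, 27, 16, Hal, Tai, Atlas), (1989, 27, 16, Hal, Wes, Echo), (1989, 32, 18, Kim, Sam, Vega), (1989, 32, 18, Kim, Tai, Atlas), (1989, 32, 18, Kim, Wes, Echo), (1989, 9, 11, Ada, Sam, Vega), (1989, 9, 11, Ada, Tai, Atlas), (1989, 9, 11, Ada, Wes, Echo), (1992, 13, 5, Dee, Jo, Delta), (1992, 20, 24, Hal, Jo, Delta), (1992, 6, 4, Uma, Jo, Delta), (2001, 35, 15, Hal, Jo, Delta), (2001, 36, 19, Wes, Jo, Delta)}
Apply σ_{year <= 1994}; surviving tuples: {(1989, 13, 3, Ada, Sam, Vega), (1989, 13, 3, Ada, Tai, Atlas), (1989, 13, 3, Ada, Wes, Echo), (1989, 27, 16, Hal, Sam, Vega), (1989, 27, 16, Hal, Tai, Atlas), (1989, 27, 16, Hal, Wes, Echo), (1989, 32, 18, Kim, Sam, Vega), (1989, 32, 18, Kim, Tai, Atlas), (1989, 32, 18, Kim, Wes, Echo), (1989, 9, 11, Ada, Sam, Vega), (1989, 9, 11, Ada, Tai, Atlas), (1989, 9, 11, Ada, Wes, Echo), (1992, 13, 5, Dee, Jo, Delta), (1992, 20, 24, Hal, Jo, Delta), (1992, 6, 4, Uma, Jo, Delta)}
Apply σ_{mid != 5}; surviving tuples: {(1989, 13, 3, Ada, Sam, Vega), (1989, 13, 3, Ada, Tai, Atlas), (1989, 13, 3, Ada, Wes, Echo), (1989, 27, 16, Hal, Sam, Vega), (1989, 27, 16, Hal, Tai, Atlas), (1989, 27, 16, Hal, Wes, Echo), (1989, 32, 18, Kim, Sam, Vega), (1989, 32, 18, Kim, Tai, Atlas), (1989, 32, 18, Kim, Wes, Echo), (1989, 9, 11, Ada, Sam, Vega), (1989, 9, 11, Ada, Tai, Atlas), (1989, 9, 11, Ada, Wes, Echo), (1992, 20, 24, Hal, Jo, Delta), (1992, 6, 4, Uma, Jo, Delta)}
π[sname, aid, mid]: project onto (sname, aid, mid) (8 duplicate(s) eliminated) → {(Ada, 13, 3), (Ada, 9, 11), (Hal, 20, 24), (Hal, 27, 16), (Kim, 32, 18), (Uma, 6, 4)}

{(Ada, 13, 3), (Ada, 9, 11), (Hal, 20, 24), (Hal, 27, 16), (Kim, 32, 18), (Uma, 6, 4)}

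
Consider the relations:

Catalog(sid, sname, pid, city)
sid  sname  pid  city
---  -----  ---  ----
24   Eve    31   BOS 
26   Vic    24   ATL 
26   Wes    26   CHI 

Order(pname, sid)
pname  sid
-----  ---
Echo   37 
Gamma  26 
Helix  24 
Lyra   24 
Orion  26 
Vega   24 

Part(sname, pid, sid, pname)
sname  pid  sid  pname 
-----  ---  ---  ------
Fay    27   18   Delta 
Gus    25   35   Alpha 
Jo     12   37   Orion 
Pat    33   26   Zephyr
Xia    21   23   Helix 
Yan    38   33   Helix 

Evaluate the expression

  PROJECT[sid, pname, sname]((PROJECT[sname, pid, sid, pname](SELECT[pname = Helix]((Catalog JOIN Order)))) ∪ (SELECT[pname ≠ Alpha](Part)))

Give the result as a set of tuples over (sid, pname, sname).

Joining Catalog and Order on sid yields {(24, Eve, 31, BOS, Helix), (24, Eve, 31, BOS, Lyra), (24, Eve, 31, BOS, Vega), (26, Vic, 24, ATL, Gamma), (26, Vic, 24, ATL, Orion), (26, Wes, 26, CHI, Gamma), (26, Wes, 26, CHI, Orion)}.
Apply σ_{pname = Helix}; surviving tuples: {(24, Eve, 31, BOS, Helix)}
Projecting to sname, pid, sid, pname: {(Eve, 31, 24, Helix)}
Apply σ_{pname ≠ Alpha}; surviving tuples: {(Fay, 27, 18, Delta), (Jo, 12, 37, Orion), (Pat, 33, 26, Zephyr), (Xia, 21, 23, Helix), (Yan, 38, 33, Helix)}
Union: {(Eve, 31, 24, Helix)} with {(Fay, 27, 18, Delta), (Jo, 12, 37, Orion), (Pat, 33, 26, Zephyr), (Xia, 21, 23, Helix), (Yan, 38, 33, Helix)} → {(Eve, 31, 24, Helix), (Fay, 27, 18, Delta), (Jo, 12, 37, Orion), (Pat, 33, 26, Zephyr), (Xia, 21, 23, Helix), (Yan, 38, 33, Helix)}
Projecting to sid, pname, sname: {(18, Delta, Fay), (23, Helix, Xia), (24, Helix, Eve), (26, Zephyr, Pat), (33, Helix, Yan), (37, Orion, Jo)}

{(18, Delta, Fay), (23, Helix, Xia), (24, Helix, Eve), (26, Zephyr, Pat), (33, Helix, Yan), (37, Orion, Jo)}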